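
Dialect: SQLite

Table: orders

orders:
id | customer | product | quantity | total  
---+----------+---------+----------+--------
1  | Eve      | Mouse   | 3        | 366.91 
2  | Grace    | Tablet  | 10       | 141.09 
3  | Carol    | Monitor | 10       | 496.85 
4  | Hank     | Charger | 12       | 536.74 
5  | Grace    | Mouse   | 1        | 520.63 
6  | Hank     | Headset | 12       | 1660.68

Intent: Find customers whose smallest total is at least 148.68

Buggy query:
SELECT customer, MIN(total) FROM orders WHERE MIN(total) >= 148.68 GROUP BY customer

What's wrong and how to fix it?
Bug: MIN() in WHERE is a misuse of aggregate

Fix: Replace WHERE with HAVING after the GROUP BY

Corrected query:
SELECT customer, MIN(total) FROM orders GROUP BY customer HAVING MIN(total) >= 148.68

Result:
customer | MIN(total)
---------+-----------
Carol    | 496.85    
Eve      | 366.91    
Hank     | 536.74    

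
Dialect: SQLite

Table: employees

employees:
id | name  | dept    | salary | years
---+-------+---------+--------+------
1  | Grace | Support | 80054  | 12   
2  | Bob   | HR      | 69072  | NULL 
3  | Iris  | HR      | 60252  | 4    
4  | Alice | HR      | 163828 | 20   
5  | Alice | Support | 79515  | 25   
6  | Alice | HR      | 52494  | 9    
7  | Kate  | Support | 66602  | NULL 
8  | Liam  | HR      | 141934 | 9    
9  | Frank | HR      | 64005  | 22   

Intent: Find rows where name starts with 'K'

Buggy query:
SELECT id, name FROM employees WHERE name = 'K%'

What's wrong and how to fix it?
Bug: '=' compares the literal string including the % character; pattern matching needs LIKE

Fix: Replace '=' with LIKE so 'K%' is treated as a pattern

Corrected query:
SELECT id, name FROM employees WHERE name LIKE 'K%'

Result:
id | name
---+-----
7  | Kate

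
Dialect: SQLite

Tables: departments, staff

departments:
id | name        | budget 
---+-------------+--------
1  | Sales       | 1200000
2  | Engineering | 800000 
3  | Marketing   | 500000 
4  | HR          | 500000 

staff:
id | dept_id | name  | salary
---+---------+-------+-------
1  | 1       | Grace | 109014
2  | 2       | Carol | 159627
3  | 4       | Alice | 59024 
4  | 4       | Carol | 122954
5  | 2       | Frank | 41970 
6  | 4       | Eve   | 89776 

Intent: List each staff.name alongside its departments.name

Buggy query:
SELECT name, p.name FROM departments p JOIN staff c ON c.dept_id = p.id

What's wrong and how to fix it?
Bug: 'name' exists in both joined tables, so the database can't tell which one is meant

Fix: Prefix ambiguous columns with the table alias

Corrected query:
SELECT c.name, p.name FROM departments p JOIN staff c ON c.dept_id = p.id

Result:
name  | name       
------+------------
Grace | Sales      
Carol | Engineering
Alice | HR         
Carol | HR         
Frank | Engineering
Eve   | HR         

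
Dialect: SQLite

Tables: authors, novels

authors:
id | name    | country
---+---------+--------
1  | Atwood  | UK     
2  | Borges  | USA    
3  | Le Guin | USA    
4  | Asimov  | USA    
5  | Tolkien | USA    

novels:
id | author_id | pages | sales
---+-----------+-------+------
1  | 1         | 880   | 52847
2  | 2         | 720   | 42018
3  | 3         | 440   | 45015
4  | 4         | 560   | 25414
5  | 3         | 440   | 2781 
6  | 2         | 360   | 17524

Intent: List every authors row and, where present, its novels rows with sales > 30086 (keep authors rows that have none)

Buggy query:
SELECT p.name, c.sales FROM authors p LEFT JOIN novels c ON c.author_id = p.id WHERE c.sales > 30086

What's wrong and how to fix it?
Bug: Filtering c.sales in WHERE discards the NULL rows produced by LEFT JOIN, turning it into an inner join

Fix: Put 'c.sales > 30086' in the JOIN's ON clause instead of WHERE

Corrected query:
SELECT p.name, c.sales FROM authors p LEFT JOIN novels c ON c.author_id = p.id AND c.sales > 30086

Result:
name    | sales
--------+------
Atwood  | 52847
Borges  | 42018
Le Guin | 45015
Asimov  | NULL 
Tolkien | NULL 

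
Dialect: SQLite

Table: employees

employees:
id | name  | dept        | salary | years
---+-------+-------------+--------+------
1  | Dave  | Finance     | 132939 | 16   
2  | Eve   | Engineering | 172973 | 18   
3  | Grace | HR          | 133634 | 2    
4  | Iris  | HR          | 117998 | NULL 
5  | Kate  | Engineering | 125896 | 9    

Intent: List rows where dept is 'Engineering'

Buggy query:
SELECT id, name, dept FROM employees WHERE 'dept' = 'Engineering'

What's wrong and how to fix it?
Bug: Single quotes denote string literals in SQL; the column name is being compared as a constant string

Fix: Reference the column as dept without single quotes

Corrected query:
SELECT id, name, dept FROM employees WHERE dept = 'Engineering'

Result:
id | name | dept       
---+------+------------
2  | Eve  | Engineering
5  | Kate | Engineering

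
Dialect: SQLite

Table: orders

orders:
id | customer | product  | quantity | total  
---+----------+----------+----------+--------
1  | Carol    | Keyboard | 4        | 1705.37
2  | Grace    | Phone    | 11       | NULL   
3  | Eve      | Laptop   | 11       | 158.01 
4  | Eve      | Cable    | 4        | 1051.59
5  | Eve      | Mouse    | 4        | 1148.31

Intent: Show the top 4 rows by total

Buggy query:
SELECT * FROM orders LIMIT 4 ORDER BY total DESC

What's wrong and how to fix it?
Bug: ORDER BY cannot follow LIMIT; LIMIT is the final clause

Fix: Swap the clauses: ORDER BY first, then LIMIT

Corrected query:
SELECT * FROM orders ORDER BY total DESC LIMIT 4

Result:
id | customer | product  | quantity | total  
---+----------+----------+----------+--------
1  | Carol    | Keyboard | 4        | 1705.37
5  | Eve      | Mouse    | 4        | 1148.31
4  | Eve      | Cable    | 4        | 1051.59
3  | Eve      | Laptop   | 11       | 158.01 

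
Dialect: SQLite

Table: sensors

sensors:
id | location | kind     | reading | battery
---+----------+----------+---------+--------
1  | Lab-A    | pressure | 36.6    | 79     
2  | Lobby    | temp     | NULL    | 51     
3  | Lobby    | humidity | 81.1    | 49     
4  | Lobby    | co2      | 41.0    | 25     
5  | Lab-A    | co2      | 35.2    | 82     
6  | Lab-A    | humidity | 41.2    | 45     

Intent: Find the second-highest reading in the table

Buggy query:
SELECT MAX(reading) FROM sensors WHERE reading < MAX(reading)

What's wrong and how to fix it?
Bug: MAX(reading) on the right of the comparison is an aggregate-in-WHERE error

Fix: Put the inner MAX in a scalar subquery

Corrected query:
SELECT MAX(reading) FROM sensors WHERE reading < (SELECT MAX(reading) FROM sensors)

Result:
MAX(reading)
------------
41.2        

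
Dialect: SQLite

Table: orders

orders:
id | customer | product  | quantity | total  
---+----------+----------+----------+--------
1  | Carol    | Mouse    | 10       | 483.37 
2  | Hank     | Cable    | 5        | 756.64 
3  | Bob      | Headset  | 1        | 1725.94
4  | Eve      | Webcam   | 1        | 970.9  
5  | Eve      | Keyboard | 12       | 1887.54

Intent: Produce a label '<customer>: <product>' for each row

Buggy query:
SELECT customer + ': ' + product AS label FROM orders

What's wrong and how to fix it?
Bug: '+' is numeric addition; on text columns SQLite converts them to 0 instead of concatenating

Fix: Replace + with || to concatenate text

Corrected query:
SELECT customer || ': ' || product AS label FROM orders

Result:
label        
-------------
Carol: Mouse 
Hank: Cable  
Bob: Headset 
Eve: Webcam  
Eve: Keyboard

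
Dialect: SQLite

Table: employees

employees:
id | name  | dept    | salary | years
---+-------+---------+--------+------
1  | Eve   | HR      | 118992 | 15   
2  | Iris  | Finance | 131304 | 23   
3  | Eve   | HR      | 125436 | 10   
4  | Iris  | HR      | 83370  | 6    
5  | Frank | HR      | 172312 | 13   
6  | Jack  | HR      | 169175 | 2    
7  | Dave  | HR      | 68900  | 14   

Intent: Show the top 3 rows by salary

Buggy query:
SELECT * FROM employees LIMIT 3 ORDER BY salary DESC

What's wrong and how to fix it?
Bug: LIMIT must come after ORDER BY

Fix: Swap the clauses: ORDER BY first, then LIMIT

Corrected query:
SELECT * FROM employees ORDER BY salary DESC LIMIT 3

Result:
id | name  | dept    | salary | years
---+-------+---------+--------+------
5  | Frank | HR      | 172312 | 13   
6  | Jack  | HR      | 169175 | 2    
2  | Iris  | Finance | 131304 | 23   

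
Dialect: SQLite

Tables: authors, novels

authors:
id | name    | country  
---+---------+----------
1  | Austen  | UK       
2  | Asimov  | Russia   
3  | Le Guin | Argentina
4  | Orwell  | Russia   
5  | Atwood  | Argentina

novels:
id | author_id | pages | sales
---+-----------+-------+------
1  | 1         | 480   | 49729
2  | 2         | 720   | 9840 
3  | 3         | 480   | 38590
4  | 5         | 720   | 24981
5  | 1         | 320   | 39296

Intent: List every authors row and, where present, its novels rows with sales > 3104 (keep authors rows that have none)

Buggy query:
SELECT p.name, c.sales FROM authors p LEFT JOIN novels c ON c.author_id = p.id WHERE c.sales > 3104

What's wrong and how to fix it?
Bug: Filtering c.sales in WHERE discards the NULL rows produced by LEFT JOIN, turning it into an inner join

Fix: Put 'c.sales > 3104' in the JOIN's ON clause instead of WHERE

Corrected query:
SELECT p.name, c.sales FROM authors p LEFT JOIN novels c ON c.author_id = p.id AND c.sales > 3104

Result:
name    | sales
--------+------
Austen  | 39296
Austen  | 49729
Asimov  | 9840 
Le Guin | 38590
Orwell  | NULL 
Atwood  | 24981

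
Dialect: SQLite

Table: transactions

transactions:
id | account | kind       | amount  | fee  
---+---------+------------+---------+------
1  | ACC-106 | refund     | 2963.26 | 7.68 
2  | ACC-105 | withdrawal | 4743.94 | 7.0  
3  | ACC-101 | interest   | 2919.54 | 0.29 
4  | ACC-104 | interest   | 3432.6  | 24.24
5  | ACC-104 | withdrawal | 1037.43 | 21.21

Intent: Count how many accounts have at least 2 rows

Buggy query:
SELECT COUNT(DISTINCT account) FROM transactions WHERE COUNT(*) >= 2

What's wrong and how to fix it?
Bug: WHERE filters individual rows, not groups, so a group-level COUNT is invalid there

Fix: Use a subquery that GROUPs and filters with HAVING, then count its rows

Corrected query:
SELECT COUNT(*) FROM (SELECT account FROM transactions GROUP BY account HAVING COUNT(*) >= 2)

Result:
COUNT(*)
--------
1       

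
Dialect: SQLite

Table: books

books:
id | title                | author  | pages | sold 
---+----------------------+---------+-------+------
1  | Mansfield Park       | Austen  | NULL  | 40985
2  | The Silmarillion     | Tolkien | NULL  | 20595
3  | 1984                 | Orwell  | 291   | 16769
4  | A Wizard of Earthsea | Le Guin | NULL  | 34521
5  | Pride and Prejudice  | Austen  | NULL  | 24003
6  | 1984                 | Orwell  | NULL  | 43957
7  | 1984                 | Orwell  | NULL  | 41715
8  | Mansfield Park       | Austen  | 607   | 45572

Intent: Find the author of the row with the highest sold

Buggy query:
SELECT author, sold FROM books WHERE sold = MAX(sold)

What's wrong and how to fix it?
Bug: WHERE is evaluated per row; an aggregate over the whole table isn't defined there

Fix: Wrap MAX in a scalar subquery so WHERE compares against a single value

Corrected query:
SELECT author, sold FROM books WHERE sold = (SELECT MAX(sold) FROM books)

Result:
author | sold 
-------+------
Austen | 45572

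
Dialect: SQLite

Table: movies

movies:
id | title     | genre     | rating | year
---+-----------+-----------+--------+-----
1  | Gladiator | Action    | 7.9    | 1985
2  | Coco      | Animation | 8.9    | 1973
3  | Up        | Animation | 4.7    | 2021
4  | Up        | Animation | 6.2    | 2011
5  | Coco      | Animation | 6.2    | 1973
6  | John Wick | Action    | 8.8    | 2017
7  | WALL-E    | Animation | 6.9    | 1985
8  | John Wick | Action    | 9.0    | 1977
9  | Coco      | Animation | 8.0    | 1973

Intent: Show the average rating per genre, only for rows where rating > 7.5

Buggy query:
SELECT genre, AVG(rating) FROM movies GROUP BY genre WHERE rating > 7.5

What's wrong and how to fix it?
Bug: Row-level WHERE must come before GROUP BY in the clause order

Fix: Place WHERE between FROM and GROUP BY

Corrected query:
SELECT genre, AVG(rating) FROM movies WHERE rating > 7.5 GROUP BY genre

Result:
genre     | AVG(rating)
----------+------------
Action    | 8.566667   
Animation | 8.45       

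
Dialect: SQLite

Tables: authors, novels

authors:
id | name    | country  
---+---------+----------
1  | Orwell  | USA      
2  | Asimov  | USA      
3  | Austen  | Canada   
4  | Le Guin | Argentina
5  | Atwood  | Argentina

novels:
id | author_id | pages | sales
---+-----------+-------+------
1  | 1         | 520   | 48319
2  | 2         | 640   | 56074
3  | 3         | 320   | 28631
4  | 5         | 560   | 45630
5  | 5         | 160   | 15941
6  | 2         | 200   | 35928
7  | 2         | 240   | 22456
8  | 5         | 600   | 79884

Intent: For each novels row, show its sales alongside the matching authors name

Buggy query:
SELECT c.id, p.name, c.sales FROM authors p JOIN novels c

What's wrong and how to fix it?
Bug: Missing join condition: each novels row is matched to all authors rows instead of just its own

Fix: Specify the join condition linking the foreign key to the parent id

Corrected query:
SELECT c.id, p.name, c.sales FROM authors p JOIN novels c ON c.author_id = p.id

Result:
id | name   | sales
---+--------+------
1  | Orwell | 48319
2  | Asimov | 56074
3  | Austen | 28631
4  | Atwood | 45630
5  | Atwood | 15941
6  | Asimov | 35928
7  | Asimov | 22456
8  | Atwood | 79884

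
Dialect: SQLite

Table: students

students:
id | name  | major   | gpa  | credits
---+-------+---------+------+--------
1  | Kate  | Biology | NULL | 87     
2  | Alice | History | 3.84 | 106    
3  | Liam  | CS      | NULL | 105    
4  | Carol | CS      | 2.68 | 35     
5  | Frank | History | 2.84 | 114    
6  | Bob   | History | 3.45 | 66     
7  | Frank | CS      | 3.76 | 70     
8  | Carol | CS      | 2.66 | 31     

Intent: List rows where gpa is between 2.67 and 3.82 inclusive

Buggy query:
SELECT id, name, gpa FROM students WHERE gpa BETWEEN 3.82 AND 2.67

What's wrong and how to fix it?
Bug: BETWEEN expects the lower bound first; with 3.82 AND 2.67 the range is empty

Fix: Write BETWEEN 2.67 AND 3.82

Corrected query:
SELECT id, name, gpa FROM students WHERE gpa BETWEEN 2.67 AND 3.82

Result:
id | name  | gpa 
---+-------+-----
4  | Carol | 2.68
5  | Frank | 2.84
6  | Bob   | 3.45
7  | Frank | 3.76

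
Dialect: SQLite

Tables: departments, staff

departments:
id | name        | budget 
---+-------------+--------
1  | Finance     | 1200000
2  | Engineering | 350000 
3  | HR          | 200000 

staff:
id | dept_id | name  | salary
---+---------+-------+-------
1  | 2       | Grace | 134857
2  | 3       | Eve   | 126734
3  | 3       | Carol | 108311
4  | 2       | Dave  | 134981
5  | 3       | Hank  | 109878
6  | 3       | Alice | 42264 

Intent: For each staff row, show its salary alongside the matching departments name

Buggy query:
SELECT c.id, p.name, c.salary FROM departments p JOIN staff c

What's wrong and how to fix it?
Bug: JOIN with no ON clause produces a cartesian product; every staff row pairs with every departments row

Fix: Specify the join condition linking the foreign key to the parent id

Corrected query:
SELECT c.id, p.name, c.salary FROM departments p JOIN staff c ON c.dept_id = p.id

Result:
id | name        | salary
---+-------------+-------
1  | Engineering | 134857
2  | HR          | 126734
3  | HR          | 108311
4  | Engineering | 134981
5  | HR          | 109878
6  | HR          | 42264 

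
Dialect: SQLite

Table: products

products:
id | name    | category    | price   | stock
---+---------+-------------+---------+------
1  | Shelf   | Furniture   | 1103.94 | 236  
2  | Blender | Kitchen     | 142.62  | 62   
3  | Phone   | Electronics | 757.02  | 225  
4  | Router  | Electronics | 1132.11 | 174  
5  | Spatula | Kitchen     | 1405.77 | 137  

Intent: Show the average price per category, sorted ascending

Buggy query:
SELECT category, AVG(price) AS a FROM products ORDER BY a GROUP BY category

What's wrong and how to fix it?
Bug: ORDER BY appears before GROUP BY; SQL clause order requires GROUP BY first

Fix: Reorder: SELECT … FROM … GROUP BY … ORDER BY …

Corrected query:
SELECT category, AVG(price) AS a FROM products GROUP BY category ORDER BY a

Result:
category    | a      
------------+--------
Kitchen     | 774.195
Electronics | 944.565
Furniture   | 1103.94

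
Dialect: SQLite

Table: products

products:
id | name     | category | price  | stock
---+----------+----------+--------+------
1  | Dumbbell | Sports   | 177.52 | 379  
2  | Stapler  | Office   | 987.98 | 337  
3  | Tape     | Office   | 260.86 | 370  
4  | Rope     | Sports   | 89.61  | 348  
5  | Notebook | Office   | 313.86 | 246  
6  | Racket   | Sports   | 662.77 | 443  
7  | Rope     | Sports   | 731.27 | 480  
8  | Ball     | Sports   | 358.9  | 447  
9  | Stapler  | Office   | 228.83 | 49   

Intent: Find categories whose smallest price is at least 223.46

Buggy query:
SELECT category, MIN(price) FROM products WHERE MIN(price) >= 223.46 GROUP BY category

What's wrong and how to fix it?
Bug: MIN() in WHERE is a misuse of aggregate

Fix: Use HAVING for the per-group MIN condition

Corrected query:
SELECT category, MIN(price) FROM products GROUP BY category HAVING MIN(price) >= 223.46

Result:
category | MIN(price)
---------+-----------
Office   | 228.83    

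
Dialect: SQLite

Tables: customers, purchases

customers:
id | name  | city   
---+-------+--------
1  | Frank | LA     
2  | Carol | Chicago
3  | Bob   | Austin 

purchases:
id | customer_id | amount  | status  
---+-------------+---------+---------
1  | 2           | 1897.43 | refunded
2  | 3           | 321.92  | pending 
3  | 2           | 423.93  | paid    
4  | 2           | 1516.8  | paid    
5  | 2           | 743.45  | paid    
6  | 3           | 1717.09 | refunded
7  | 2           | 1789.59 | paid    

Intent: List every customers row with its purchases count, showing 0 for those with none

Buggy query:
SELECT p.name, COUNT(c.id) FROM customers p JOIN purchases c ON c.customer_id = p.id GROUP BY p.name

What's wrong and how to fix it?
Bug: INNER JOIN drops customers rows that have no matching purchases rows

Fix: Switch to LEFT JOIN to retain unmatched parent rows

Corrected query:
SELECT p.name, COUNT(c.id) FROM customers p LEFT JOIN purchases c ON c.customer_id = p.id GROUP BY p.name

Result:
name  | COUNT(c.id)
------+------------
Bob   | 2          
Carol | 5          
Frank | 0          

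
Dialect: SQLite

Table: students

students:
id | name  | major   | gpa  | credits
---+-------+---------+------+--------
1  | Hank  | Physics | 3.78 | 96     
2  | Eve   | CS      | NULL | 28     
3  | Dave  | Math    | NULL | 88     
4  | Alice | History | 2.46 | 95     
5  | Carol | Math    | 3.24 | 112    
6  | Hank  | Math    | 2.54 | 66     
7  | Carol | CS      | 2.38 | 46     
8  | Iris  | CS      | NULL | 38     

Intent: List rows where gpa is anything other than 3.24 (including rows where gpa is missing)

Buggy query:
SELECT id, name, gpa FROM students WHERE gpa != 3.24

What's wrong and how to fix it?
Bug: Inequality against NULL is unknown, not true; rows with NULL are dropped

Fix: Add an explicit OR gpa IS NULL to include the missing-value rows

Corrected query:
SELECT id, name, gpa FROM students WHERE gpa != 3.24 OR gpa IS NULL

Result:
id | name  | gpa 
---+-------+-----
1  | Hank  | 3.78
2  | Eve   | NULL
3  | Dave  | NULL
4  | Alice | 2.46
6  | Hank  | 2.54
7  | Carol | 2.38
8  | Iris  | NULL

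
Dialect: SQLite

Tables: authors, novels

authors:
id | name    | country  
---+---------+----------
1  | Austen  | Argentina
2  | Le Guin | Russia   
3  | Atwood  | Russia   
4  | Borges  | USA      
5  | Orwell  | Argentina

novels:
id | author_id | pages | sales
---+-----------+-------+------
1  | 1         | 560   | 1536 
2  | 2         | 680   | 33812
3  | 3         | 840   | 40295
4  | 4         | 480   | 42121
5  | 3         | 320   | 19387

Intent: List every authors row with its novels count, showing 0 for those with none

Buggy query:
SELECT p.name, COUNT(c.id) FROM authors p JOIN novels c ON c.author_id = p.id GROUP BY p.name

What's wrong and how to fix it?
Bug: INNER JOIN drops authors rows that have no matching novels rows

Fix: Switch to LEFT JOIN to retain unmatched parent rows

Corrected query:
SELECT p.name, COUNT(c.id) FROM authors p LEFT JOIN novels c ON c.author_id = p.id GROUP BY p.name

Result:
name    | COUNT(c.id)
--------+------------
Atwood  | 2          
Austen  | 1          
Borges  | 1          
Le Guin | 1          
Orwell  | 0          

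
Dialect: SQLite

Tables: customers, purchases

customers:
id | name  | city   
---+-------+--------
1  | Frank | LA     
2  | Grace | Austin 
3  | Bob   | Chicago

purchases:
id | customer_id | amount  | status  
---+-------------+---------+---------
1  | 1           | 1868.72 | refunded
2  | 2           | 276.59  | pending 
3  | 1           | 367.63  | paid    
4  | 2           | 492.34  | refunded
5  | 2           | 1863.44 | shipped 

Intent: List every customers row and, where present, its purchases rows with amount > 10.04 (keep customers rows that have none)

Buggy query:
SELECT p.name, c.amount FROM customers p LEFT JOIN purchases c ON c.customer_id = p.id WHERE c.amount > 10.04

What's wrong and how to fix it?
Bug: A WHERE condition on the right-hand table after LEFT JOIN drops unmatched parents

Fix: Put 'c.amount > 10.04' in the JOIN's ON clause instead of WHERE

Corrected query:
SELECT p.name, c.amount FROM customers p LEFT JOIN purchases c ON c.customer_id = p.id AND c.amount > 10.04

Result:
name  | amount 
------+--------
Frank | 367.63 
Frank | 1868.72
Grace | 276.59 
Grace | 492.34 
Grace | 1863.44
Bob   | NULL   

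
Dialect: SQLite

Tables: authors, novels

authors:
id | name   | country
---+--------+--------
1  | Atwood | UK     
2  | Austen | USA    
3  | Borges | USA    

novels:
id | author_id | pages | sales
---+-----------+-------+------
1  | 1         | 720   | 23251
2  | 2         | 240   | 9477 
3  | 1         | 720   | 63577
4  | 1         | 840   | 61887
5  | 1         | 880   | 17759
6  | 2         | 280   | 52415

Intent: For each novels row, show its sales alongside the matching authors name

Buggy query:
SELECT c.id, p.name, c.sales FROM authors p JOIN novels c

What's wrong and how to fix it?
Bug: Missing join condition: each novels row is matched to all authors rows instead of just its own

Fix: Add ON c.author_id = p.id to the JOIN

Corrected query:
SELECT c.id, p.name, c.sales FROM authors p JOIN novels c ON c.author_id = p.id

Result:
id | name   | sales
---+--------+------
1  | Atwood | 23251
2  | Austen | 9477 
3  | Atwood | 63577
4  | Atwood | 61887
5  | Atwood | 17759
6  | Austen | 52415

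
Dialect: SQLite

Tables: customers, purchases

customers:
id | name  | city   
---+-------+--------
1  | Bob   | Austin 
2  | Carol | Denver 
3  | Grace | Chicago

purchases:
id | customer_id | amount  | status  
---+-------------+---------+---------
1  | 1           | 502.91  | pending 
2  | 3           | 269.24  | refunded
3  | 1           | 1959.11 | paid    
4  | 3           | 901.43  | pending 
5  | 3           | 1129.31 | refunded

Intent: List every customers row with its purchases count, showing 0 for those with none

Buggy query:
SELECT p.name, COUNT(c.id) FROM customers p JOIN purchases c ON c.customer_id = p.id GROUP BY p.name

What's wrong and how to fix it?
Bug: An inner join excludes parents with zero children

Fix: Use LEFT JOIN so parents without children still appear (COUNT(c.id) gives 0)

Corrected query:
SELECT p.name, COUNT(c.id) FROM customers p LEFT JOIN purchases c ON c.customer_id = p.id GROUP BY p.name

Result:
name  | COUNT(c.id)
------+------------
Bob   | 2          
Carol | 0          
Grace | 3          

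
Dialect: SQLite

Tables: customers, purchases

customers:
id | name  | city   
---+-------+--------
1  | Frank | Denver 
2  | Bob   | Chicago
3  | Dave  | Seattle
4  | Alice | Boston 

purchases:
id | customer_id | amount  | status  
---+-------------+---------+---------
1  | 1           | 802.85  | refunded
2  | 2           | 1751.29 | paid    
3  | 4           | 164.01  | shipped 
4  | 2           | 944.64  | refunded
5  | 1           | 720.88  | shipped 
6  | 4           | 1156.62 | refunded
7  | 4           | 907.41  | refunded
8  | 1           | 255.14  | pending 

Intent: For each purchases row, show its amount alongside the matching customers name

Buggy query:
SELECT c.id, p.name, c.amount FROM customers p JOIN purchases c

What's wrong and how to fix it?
Bug: Missing join condition: each purchases row is matched to all customers rows instead of just its own

Fix: Add ON c.customer_id = p.id to the JOIN

Corrected query:
SELECT c.id, p.name, c.amount FROM customers p JOIN purchases c ON c.customer_id = p.id

Result:
id | name  | amount 
---+-------+--------
1  | Frank | 802.85 
2  | Bob   | 1751.29
3  | Alice | 164.01 
4  | Bob   | 944.64 
5  | Frank | 720.88 
6  | Alice | 1156.62
7  | Alice | 907.41 
8  | Frank | 255.14 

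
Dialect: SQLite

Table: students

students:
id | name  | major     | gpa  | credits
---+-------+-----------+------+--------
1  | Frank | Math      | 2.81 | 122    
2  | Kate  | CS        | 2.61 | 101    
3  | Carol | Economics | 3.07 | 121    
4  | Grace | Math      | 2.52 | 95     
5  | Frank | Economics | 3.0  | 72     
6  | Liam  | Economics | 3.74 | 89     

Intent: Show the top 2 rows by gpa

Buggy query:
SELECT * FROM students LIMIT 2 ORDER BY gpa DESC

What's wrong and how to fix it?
Bug: ORDER BY cannot follow LIMIT; LIMIT is the final clause

Fix: Swap the clauses: ORDER BY first, then LIMIT

Corrected query:
SELECT * FROM students ORDER BY gpa DESC LIMIT 2

Result:
id | name  | major     | gpa  | credits
---+-------+-----------+------+--------
6  | Liam  | Economics | 3.74 | 89     
3  | Carol | Economics | 3.07 | 121    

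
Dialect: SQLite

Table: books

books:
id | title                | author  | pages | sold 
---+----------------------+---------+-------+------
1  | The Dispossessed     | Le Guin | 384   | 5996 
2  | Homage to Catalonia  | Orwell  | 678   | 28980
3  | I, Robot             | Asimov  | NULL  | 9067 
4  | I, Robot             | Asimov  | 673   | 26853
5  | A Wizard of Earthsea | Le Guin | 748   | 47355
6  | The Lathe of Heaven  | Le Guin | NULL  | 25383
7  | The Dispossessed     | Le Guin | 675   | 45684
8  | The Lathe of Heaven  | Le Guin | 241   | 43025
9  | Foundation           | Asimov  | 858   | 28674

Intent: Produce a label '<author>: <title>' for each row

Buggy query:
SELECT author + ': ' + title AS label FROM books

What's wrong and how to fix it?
Bug: SQLite uses || for string concatenation; + coerces text to numbers (yielding 0)

Fix: Use the || operator for string concatenation

Corrected query:
SELECT author || ': ' || title AS label FROM books

Result:
label                        
-----------------------------
Le Guin: The Dispossessed    
Orwell: Homage to Catalonia  
Asimov: I, Robot             
Asimov: I, Robot             
Le Guin: A Wizard of Earthsea
Le Guin: The Lathe of Heaven 
Le Guin: The Dispossessed    
Le Guin: The Lathe of Heaven 
Asimov: Foundation           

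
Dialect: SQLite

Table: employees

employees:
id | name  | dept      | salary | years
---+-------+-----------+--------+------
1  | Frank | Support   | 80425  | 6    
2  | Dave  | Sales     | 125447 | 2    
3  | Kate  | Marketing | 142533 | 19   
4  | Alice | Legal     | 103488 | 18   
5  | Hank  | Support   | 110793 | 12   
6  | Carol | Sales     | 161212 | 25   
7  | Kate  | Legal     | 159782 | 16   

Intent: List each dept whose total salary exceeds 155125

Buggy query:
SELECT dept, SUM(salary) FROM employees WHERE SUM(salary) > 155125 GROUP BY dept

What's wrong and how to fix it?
Bug: WHERE runs before GROUP BY, so aggregates aren't available there

Fix: Use HAVING (which filters groups after aggregation) instead of WHERE

Corrected query:
SELECT dept, SUM(salary) FROM employees GROUP BY dept HAVING SUM(salary) > 155125

Result:
dept    | SUM(salary)
--------+------------
Legal   | 263270     
Sales   | 286659     
Support | 191218     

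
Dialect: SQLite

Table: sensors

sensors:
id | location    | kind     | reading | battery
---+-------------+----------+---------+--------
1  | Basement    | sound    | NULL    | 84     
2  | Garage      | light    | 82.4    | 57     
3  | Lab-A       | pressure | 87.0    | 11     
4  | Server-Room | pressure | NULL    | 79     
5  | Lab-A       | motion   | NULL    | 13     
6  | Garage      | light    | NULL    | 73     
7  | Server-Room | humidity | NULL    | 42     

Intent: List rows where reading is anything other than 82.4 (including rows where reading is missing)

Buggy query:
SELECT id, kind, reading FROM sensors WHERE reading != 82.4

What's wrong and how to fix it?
Bug: Inequality against NULL is unknown, not true; rows with NULL are dropped

Fix: Add an explicit OR reading IS NULL to include the missing-value rows

Corrected query:
SELECT id, kind, reading FROM sensors WHERE reading != 82.4 OR reading IS NULL

Result:
id | kind     | reading
---+----------+--------
1  | sound    | NULL   
3  | pressure | 87     
4  | pressure | NULL   
5  | motion   | NULL   
6  | light    | NULL   
7  | humidity | NULL   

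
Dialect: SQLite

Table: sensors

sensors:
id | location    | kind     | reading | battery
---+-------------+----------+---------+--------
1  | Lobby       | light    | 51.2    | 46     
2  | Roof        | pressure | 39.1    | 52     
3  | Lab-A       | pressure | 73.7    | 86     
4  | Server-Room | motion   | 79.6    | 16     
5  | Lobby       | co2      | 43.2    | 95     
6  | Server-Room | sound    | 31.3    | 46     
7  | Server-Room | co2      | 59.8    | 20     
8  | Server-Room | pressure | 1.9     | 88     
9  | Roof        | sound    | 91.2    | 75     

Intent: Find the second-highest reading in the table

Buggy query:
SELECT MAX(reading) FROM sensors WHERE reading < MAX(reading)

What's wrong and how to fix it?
Bug: MAX(reading) on the right of the comparison is an aggregate-in-WHERE error

Fix: Put the inner MAX in a scalar subquery

Corrected query:
SELECT MAX(reading) FROM sensors WHERE reading < (SELECT MAX(reading) FROM sensors)

Result:
MAX(reading)
------------
79.6        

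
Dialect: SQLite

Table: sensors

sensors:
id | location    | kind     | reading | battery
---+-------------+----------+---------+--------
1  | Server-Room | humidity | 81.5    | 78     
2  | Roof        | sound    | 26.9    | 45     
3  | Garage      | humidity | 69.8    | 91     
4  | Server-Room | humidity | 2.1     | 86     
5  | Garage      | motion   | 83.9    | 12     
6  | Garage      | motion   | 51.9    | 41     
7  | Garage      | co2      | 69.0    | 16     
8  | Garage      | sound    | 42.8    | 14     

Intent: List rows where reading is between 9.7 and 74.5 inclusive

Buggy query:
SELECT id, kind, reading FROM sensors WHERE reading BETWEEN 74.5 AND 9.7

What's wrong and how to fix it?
Bug: The bounds are reversed; BETWEEN a AND b requires a <= b to match anything

Fix: Swap the bounds so the smaller value comes first

Corrected query:
SELECT id, kind, reading FROM sensors WHERE reading BETWEEN 9.7 AND 74.5

Result:
id | kind     | reading
---+----------+--------
2  | sound    | 26.9   
3  | humidity | 69.8   
6  | motion   | 51.9   
7  | co2      | 69     
8  | sound    | 42.8   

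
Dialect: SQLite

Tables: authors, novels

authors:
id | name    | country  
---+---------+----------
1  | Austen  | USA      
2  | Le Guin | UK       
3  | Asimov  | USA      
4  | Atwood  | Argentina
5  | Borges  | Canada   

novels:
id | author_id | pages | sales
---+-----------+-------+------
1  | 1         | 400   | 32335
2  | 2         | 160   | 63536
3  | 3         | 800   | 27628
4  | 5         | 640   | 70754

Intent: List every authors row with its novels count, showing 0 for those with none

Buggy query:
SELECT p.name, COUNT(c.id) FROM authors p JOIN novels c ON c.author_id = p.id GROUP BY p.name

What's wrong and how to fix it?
Bug: An inner join excludes parents with zero children

Fix: Use LEFT JOIN so parents without children still appear (COUNT(c.id) gives 0)

Corrected query:
SELECT p.name, COUNT(c.id) FROM authors p LEFT JOIN novels c ON c.author_id = p.id GROUP BY p.name

Result:
name    | COUNT(c.id)
--------+------------
Asimov  | 1          
Atwood  | 0          
Austen  | 1          
Borges  | 1          
Le Guin | 1          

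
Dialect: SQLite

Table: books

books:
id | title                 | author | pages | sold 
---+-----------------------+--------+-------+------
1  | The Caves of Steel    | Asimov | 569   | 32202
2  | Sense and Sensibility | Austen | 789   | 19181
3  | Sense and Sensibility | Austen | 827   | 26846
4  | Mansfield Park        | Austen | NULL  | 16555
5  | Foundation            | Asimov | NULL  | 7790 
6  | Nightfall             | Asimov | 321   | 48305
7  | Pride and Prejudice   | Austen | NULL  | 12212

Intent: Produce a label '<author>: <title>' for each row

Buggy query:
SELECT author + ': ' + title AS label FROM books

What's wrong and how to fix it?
Bug: SQLite uses || for string concatenation; + coerces text to numbers (yielding 0)

Fix: Replace + with || to concatenate text

Corrected query:
SELECT author || ': ' || title AS label FROM books

Result:
label                        
-----------------------------
Asimov: The Caves of Steel   
Austen: Sense and Sensibility
Austen: Sense and Sensibility
Austen: Mansfield Park       
Asimov: Foundation           
Asimov: Nightfall            
Austen: Pride and Prejudice  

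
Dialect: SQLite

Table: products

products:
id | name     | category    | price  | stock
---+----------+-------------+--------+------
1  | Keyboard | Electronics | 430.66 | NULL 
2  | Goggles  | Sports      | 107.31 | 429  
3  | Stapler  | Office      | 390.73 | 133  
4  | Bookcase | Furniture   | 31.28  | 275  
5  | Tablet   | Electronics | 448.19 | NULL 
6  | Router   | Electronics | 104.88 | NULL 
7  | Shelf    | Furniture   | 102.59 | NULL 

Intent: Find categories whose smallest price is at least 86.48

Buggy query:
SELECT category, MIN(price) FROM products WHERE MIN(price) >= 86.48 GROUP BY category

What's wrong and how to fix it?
Bug: Aggregates like MIN are computed per group after WHERE runs

Fix: Replace WHERE with HAVING after the GROUP BY

Corrected query:
SELECT category, MIN(price) FROM products GROUP BY category HAVING MIN(price) >= 86.48

Result:
category    | MIN(price)
------------+-----------
Electronics | 104.88    
Office      | 390.73    
Sports      | 107.31    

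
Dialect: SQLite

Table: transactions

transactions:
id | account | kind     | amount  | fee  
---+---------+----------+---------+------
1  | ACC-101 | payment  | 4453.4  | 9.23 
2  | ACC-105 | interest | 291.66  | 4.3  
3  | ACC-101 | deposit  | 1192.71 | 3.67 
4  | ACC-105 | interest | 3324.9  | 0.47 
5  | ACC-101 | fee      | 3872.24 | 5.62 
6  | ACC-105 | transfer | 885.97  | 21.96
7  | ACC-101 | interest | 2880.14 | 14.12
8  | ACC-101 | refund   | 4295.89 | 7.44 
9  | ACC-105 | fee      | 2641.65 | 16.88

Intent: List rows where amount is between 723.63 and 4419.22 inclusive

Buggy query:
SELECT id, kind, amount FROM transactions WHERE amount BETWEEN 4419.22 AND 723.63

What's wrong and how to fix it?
Bug: BETWEEN expects the lower bound first; with 4419.22 AND 723.63 the range is empty

Fix: Swap the bounds so the smaller value comes first

Corrected query:
SELECT id, kind, amount FROM transactions WHERE amount BETWEEN 723.63 AND 4419.22

Result:
id | kind     | amount 
---+----------+--------
3  | deposit  | 1192.71
4  | interest | 3324.9 
5  | fee      | 3872.24
6  | transfer | 885.97 
7  | interest | 2880.14
8  | refund   | 4295.89
9  | fee      | 2641.65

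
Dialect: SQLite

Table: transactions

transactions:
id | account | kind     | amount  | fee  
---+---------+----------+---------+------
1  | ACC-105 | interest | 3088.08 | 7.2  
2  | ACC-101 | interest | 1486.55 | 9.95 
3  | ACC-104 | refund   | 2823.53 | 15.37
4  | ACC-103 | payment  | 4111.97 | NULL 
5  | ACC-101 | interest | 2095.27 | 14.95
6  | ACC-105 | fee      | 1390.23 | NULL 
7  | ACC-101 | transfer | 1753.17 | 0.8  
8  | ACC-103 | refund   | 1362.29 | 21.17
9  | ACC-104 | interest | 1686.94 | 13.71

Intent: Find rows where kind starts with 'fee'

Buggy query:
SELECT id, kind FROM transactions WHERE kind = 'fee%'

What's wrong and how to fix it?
Bug: '=' compares the literal string including the % character; pattern matching needs LIKE

Fix: Replace '=' with LIKE so 'fee%' is treated as a pattern

Corrected query:
SELECT id, kind FROM transactions WHERE kind LIKE 'fee%'

Result:
id | kind
---+-----
6  | fee 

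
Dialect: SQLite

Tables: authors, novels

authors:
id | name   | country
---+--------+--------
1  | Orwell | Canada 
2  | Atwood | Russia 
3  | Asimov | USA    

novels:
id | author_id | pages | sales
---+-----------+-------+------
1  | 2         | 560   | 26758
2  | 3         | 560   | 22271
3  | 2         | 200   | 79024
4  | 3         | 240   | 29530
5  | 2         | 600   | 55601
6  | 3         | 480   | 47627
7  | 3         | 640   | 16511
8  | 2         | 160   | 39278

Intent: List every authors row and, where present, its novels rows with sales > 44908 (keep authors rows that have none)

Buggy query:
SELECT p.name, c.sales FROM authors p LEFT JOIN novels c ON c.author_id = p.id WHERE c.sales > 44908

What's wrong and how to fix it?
Bug: Filtering c.sales in WHERE discards the NULL rows produced by LEFT JOIN, turning it into an inner join

Fix: Put 'c.sales > 44908' in the JOIN's ON clause instead of WHERE

Corrected query:
SELECT p.name, c.sales FROM authors p LEFT JOIN novels c ON c.author_id = p.id AND c.sales > 44908

Result:
name   | sales
-------+------
Orwell | NULL 
Atwood | 55601
Atwood | 79024
Asimov | 47627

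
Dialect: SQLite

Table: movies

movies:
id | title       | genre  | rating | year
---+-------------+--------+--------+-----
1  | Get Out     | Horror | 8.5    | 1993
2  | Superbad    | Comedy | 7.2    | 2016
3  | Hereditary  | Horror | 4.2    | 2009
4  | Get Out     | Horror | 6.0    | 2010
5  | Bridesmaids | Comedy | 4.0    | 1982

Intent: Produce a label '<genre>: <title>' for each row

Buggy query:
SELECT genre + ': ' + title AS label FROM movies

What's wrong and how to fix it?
Bug: '+' is numeric addition; on text columns SQLite converts them to 0 instead of concatenating

Fix: Use the || operator for string concatenation

Corrected query:
SELECT genre || ': ' || title AS label FROM movies

Result:
label              
-------------------
Horror: Get Out    
Comedy: Superbad   
Horror: Hereditary 
Horror: Get Out    
Comedy: Bridesmaids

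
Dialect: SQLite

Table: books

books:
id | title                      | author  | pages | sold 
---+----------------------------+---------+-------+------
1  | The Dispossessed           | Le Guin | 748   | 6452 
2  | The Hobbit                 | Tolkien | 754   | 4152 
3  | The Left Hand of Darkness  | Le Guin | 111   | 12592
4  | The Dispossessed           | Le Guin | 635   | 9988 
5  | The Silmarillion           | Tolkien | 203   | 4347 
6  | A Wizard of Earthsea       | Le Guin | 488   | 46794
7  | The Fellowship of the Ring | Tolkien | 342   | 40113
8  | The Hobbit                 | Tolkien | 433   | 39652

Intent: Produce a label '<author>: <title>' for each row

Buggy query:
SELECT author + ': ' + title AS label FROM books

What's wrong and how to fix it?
Bug: '+' is numeric addition; on text columns SQLite converts them to 0 instead of concatenating

Fix: Use the || operator for string concatenation

Corrected query:
SELECT author || ': ' || title AS label FROM books

Result:
label                              
-----------------------------------
Le Guin: The Dispossessed          
Tolkien: The Hobbit                
Le Guin: The Left Hand of Darkness 
Le Guin: The Dispossessed          
Tolkien: The Silmarillion          
Le Guin: A Wizard of Earthsea      
Tolkien: The Fellowship of the Ring
Tolkien: The Hobbit                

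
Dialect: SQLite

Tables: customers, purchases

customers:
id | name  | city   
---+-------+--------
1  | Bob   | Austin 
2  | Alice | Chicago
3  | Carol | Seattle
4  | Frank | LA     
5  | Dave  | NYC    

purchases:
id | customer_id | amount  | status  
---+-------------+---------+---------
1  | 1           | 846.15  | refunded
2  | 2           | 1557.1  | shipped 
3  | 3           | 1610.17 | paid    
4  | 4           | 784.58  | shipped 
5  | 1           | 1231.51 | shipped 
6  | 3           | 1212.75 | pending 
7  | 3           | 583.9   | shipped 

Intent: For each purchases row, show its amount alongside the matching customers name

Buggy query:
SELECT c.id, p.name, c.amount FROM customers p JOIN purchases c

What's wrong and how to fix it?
Bug: JOIN with no ON clause produces a cartesian product; every purchases row pairs with every customers row

Fix: Add ON c.customer_id = p.id to the JOIN

Corrected query:
SELECT c.id, p.name, c.amount FROM customers p JOIN purchases c ON c.customer_id = p.id

Result:
id | name  | amount 
---+-------+--------
1  | Bob   | 846.15 
2  | Alice | 1557.1 
3  | Carol | 1610.17
4  | Frank | 784.58 
5  | Bob   | 1231.51
6  | Carol | 1212.75
7  | Carol | 583.9  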